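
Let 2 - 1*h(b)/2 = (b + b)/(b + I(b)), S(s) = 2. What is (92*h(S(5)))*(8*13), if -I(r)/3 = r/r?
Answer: 114816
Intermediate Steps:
I(r) = -3 (I(r) = -3*r/r = -3*1 = -3)
h(b) = 4 - 4*b/(-3 + b) (h(b) = 4 - 2*(b + b)/(b - 3) = 4 - 2*2*b/(-3 + b) = 4 - 4*b/(-3 + b))
(92*h(S(5)))*(8*13) = (92*(-12/(-3 + 2)))*(8*13) = (92*(-12/(-1)))*104 = (92*(-12*(-1)))*104 = (92*12)*104 = 1104*104 = 114816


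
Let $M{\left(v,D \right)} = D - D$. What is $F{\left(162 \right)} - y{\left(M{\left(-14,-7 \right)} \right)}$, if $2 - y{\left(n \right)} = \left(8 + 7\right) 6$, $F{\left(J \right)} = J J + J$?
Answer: $26494$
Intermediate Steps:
$F{\left(J \right)} = J + J^{2}$ ($F{\left(J \right)} = J^{2} + J = J + J^{2}$)
$M{\left(v,D \right)} = 0$
$y{\left(n \right)} = -88$ ($y{\left(n \right)} = 2 - \left(8 + 7\right) 6 = 2 - 15 \cdot 6 = 2 - 90 = -88$)
$F{\left(162 \right)} - y{\left(M{\left(-14,-7 \right)} \right)} = 162 \left(1 + 162\right) - -88 = 162 \cdot 163 + 88 = 26406 + 88 = 26494$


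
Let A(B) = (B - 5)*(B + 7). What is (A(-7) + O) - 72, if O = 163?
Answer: 91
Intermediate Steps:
A(B) = (-5 + B)*(7 + B)
(A(-7) + O) - 72 = ((-35 + (-7)² + 2*(-7)) + 163) - 72 = ((-35 + 49 - 14) + 163) - 72 = (0 + 163) - 72 = 163 - 72 = 91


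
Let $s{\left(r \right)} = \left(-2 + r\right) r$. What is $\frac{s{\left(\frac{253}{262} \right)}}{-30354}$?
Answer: $\frac{68563}{2083619976} \approx 3.2906 \cdot 10^{-5}$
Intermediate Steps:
$s{\left(r \right)} = r \left(-2 + r\right)$
$\frac{s{\left(\frac{253}{262} \right)}}{-30354} = \frac{\frac{253}{262} \left(-2 + \frac{253}{262}\right)}{-30354} = 253 \cdot \frac{1}{262} \left(-2 + 253 \cdot \frac{1}{262}\right) \left(- \frac{1}{30354}\right) = \frac{253 \left(-2 + \frac{253}{262}\right)}{262} \left(- \frac{1}{30354}\right) = \frac{253}{262} \left(- \frac{271}{262}\right) \left(- \frac{1}{30354}\right) = \left(- \frac{68563}{68644}\right) \left(- \frac{1}{30354}\right) = \frac{68563}{2083619976}$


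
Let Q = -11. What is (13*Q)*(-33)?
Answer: 4719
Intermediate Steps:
(13*Q)*(-33) = (13*(-11))*(-33) = -143*(-33) = 4719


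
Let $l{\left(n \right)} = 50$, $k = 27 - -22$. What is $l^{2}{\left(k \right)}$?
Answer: $2500$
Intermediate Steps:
$k = 49$ ($k = 27 + 22 = 49$)
$l^{2}{\left(k \right)} = 50^{2} = 2500$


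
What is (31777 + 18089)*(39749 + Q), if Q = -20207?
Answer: 974481372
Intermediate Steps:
(31777 + 18089)*(39749 + Q) = (31777 + 18089)*(39749 - 20207) = 49866*19542 = 974481372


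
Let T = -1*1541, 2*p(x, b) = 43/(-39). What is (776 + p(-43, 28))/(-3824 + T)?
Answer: -12097/83694 ≈ -0.14454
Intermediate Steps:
p(x, b) = -43/78 (p(x, b) = (43/(-39))/2 = (43*(-1/39))/2 = (1/2)*(-43/39) = -43/78)
T = -1541
(776 + p(-43, 28))/(-3824 + T) = (776 - 43/78)/(-3824 - 1541) = (60485/78)/(-5365) = (60485/78)*(-1/5365) = -12097/83694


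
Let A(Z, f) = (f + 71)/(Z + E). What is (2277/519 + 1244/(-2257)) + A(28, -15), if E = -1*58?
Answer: 11534857/5856915 ≈ 1.9694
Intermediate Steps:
E = -58
A(Z, f) = (71 + f)/(-58 + Z) (A(Z, f) = (f + 71)/(Z - 58) = (71 + f)/(-58 + Z))
(2277/519 + 1244/(-2257)) + A(28, -15) = (2277/519 + 1244/(-2257)) + (71 - 15)/(-58 + 28) = (2277*(1/519) + 1244*(-1/2257)) + 56/(-30) = (759/173 - 1244/2257) - 1/30*56 = 1497851/390461 - 28/15 = 11534857/5856915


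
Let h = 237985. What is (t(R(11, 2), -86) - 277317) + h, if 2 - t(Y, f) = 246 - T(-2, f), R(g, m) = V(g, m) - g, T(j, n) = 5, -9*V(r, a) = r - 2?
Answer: -39571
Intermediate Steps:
V(r, a) = 2/9 - r/9 (V(r, a) = -(r - 2)/9 = -(-2 + r)/9 = 2/9 - r/9)
R(g, m) = 2/9 - 10*g/9 (R(g, m) = (2/9 - g/9) - g = 2/9 - 10*g/9)
t(Y, f) = -239 (t(Y, f) = 2 - (246 - 1*5) = 2 - (246 - 5) = 2 - 1*241 = 2 - 241 = -239)
(t(R(11, 2), -86) - 277317) + h = (-239 - 277317) + 237985 = -277556 + 237985 = -39571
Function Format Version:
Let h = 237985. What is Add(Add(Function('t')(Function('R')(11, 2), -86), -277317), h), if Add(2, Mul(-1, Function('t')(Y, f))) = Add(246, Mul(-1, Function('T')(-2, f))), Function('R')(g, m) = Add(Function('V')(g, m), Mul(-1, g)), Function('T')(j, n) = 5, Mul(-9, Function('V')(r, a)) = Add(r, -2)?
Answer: -39571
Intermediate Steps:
Function('V')(r, a) = Add(Rational(2, 9), Mul(Rational(-1, 9), r)) (Function('V')(r, a) = Mul(Rational(-1, 9), Add(r, -2)) = Mul(Rational(-1, 9), Add(-2, r)) = Add(Rational(2, 9), Mul(Rational(-1, 9), r)))
Function('R')(g, m) = Add(Rational(2, 9), Mul(Rational(-10, 9), g)) (Function('R')(g, m) = Add(Add(Rational(2, 9), Mul(Rational(-1, 9), g)), Mul(-1, g)) = Add(Rational(2, 9), Mul(Rational(-10, 9), g)))
Function('t')(Y, f) = -239 (Function('t')(Y, f) = Add(2, Mul(-1, Add(246, Mul(-1, 5)))) = Add(2, Mul(-1, Add(246, -5))) = Add(2, Mul(-1, 241)) = Add(2, -241) = -239)
Add(Add(Function('t')(Function('R')(11, 2), -86), -277317), h) = Add(Add(-239, -277317), 237985) = Add(-277556, 237985) = -39571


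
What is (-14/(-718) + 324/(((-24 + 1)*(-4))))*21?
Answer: 614040/8257 ≈ 74.366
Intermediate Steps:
(-14/(-718) + 324/(((-24 + 1)*(-4))))*21 = (-14*(-1/718) + 324/((-23*(-4))))*21 = (7/359 + 324/92)*21 = (7/359 + 324*(1/92))*21 = (7/359 + 81/23)*21 = (29240/8257)*21 = 614040/8257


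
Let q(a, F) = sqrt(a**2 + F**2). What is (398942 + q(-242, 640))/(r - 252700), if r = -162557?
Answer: -398942/415257 - 2*sqrt(117041)/415257 ≈ -0.96236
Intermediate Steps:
q(a, F) = sqrt(F**2 + a**2)
(398942 + q(-242, 640))/(r - 252700) = (398942 + sqrt(640**2 + (-242)**2))/(-162557 - 252700) = (398942 + sqrt(409600 + 58564))/(-415257) = (398942 + sqrt(468164))*(-1/415257) = (398942 + 2*sqrt(117041))*(-1/415257) = -398942/415257 - 2*sqrt(117041)/415257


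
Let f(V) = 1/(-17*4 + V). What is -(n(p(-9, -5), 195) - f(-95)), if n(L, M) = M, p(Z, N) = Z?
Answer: -31786/163 ≈ -195.01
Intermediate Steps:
f(V) = 1/(-68 + V)
-(n(p(-9, -5), 195) - f(-95)) = -(195 - 1/(-68 - 95)) = -(195 - 1/(-163)) = -(195 - 1*(-1/163)) = -(195 + 1/163) = -1*31786/163 = -31786/163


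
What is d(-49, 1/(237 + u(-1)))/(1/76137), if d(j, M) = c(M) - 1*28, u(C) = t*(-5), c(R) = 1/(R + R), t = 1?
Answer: 6700056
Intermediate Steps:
c(R) = 1/(2*R)
u(C) = -5 (u(C) = 1*(-5) = -5)
d(j, M) = -28 + 1/(2*M) (d(j, M) = 1/(2*M) - 1*28 = 1/(2*M) - 28 = -28 + 1/(2*M))
d(-49, 1/(237 + u(-1)))/(1/76137) = (-28 + 1/(2*(1/(237 - 5))))/(1/76137) = (-28 + 1/(2*(1/232)))/(1/76137) = (-28 + 1/(2*(1/232)))*76137 = (-28 + (1/2)*232)*76137 = (-28 + 116)*76137 = 88*76137 = 6700056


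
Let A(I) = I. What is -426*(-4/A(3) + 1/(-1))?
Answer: 994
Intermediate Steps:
-426*(-4/A(3) + 1/(-1)) = -426*(-4/3 + 1/(-1)) = -426*(-4*1/3 + 1*(-1)) = -426*(-4/3 - 1) = -426*(-7/3) = 994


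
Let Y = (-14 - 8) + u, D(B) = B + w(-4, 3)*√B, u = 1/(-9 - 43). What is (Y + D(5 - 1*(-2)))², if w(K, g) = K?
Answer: 912809/2704 + 1562*√7/13 ≈ 655.47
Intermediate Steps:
u = -1/52 (u = 1/(-52) = -1/52 ≈ -0.019231)
D(B) = B - 4*√B
Y = -1145/52 (Y = (-14 - 8) - 1/52 = -22 - 1/52 = -1145/52 ≈ -22.019)
(Y + D(5 - 1*(-2)))² = (-1145/52 + ((5 - 1*(-2)) - 4*√(5 - 1*(-2))))² = (-1145/52 + ((5 + 2) - 4*√(5 + 2)))² = (-1145/52 + (7 - 4*√7))² = (-781/52 - 4*√7)²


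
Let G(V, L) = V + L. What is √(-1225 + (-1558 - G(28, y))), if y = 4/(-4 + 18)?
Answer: I*√137753/7 ≈ 53.022*I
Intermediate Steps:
y = 2/7 (y = 4/14 = 4*(1/14) = 2/7 ≈ 0.28571)
G(V, L) = L + V
√(-1225 + (-1558 - G(28, y))) = √(-1225 + (-1558 - (2/7 + 28))) = √(-1225 + (-1558 - 1*198/7)) = √(-1225 + (-1558 - 198/7)) = √(-1225 - 11104/7) = √(-19679/7) = I*√137753/7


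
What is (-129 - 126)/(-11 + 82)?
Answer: -255/71 ≈ -3.5915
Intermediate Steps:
(-129 - 126)/(-11 + 82) = -255/71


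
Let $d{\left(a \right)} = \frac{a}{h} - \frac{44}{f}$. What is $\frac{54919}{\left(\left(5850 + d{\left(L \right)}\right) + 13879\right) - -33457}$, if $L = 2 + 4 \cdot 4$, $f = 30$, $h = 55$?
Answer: $\frac{9061635}{8775502} \approx 1.0326$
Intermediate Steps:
$L = 18$ ($L = 2 + 16 = 18$)
$d{\left(a \right)} = - \frac{22}{15} + \frac{a}{55}$ ($d{\left(a \right)} = \frac{a}{55} - \frac{44}{30} = a \frac{1}{55} - \frac{22}{15} = \frac{a}{55} - \frac{22}{15} = - \frac{22}{15} + \frac{a}{55}$)
$\frac{54919}{\left(\left(5850 + d{\left(L \right)}\right) + 13879\right) - -33457} = \frac{54919}{\left(\left(5850 + \left(- \frac{22}{15} + \frac{1}{55} \cdot 18\right)\right) + 13879\right) - -33457} = \frac{54919}{\left(\left(5850 + \left(- \frac{22}{15} + \frac{18}{55}\right)\right) + 13879\right) + 33457} = \frac{54919}{\left(\left(5850 - \frac{188}{165}\right) + 13879\right) + 33457} = \frac{54919}{\left(\frac{965062}{165} + 13879\right) + 33457} = \frac{54919}{\frac{3255097}{165} + 33457} = \frac{54919}{\frac{8775502}{165}} = 54919 \cdot \frac{165}{8775502} = \frac{9061635}{8775502}$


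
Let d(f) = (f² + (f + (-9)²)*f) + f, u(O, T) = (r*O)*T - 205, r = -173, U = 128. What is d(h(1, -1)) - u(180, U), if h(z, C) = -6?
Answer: 3985705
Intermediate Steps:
u(O, T) = -205 - 173*O*T (u(O, T) = (-173*O)*T - 205 = -173*O*T - 205 = -205 - 173*O*T)
d(f) = f + f² + f*(81 + f) (d(f) = (f² + (f + 81)*f) + f = (f² + (81 + f)*f) + f = (f² + f*(81 + f)) + f = f + f² + f*(81 + f))
d(h(1, -1)) - u(180, U) = 2*(-6)*(41 - 6) - (-205 - 173*180*128) = 2*(-6)*35 - (-205 - 3985920) = -420 - 1*(-3986125) = -420 + 3986125 = 3985705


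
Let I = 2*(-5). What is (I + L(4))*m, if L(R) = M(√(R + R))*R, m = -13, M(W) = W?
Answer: 130 - 104*√2 ≈ -17.078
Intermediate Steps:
L(R) = √2*R^(3/2) (L(R) = √(R + R)*R = √(2*R)*R = (√2*√R)*R = √2*R^(3/2))
I = -10
(I + L(4))*m = (-10 + √2*4^(3/2))*(-13) = (-10 + √2*8)*(-13) = (-10 + 8*√2)*(-13) = 130 - 104*√2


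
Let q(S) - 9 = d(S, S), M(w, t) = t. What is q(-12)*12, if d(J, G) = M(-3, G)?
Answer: -36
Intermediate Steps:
d(J, G) = G
q(S) = 9 + S
q(-12)*12 = (9 - 12)*12 = -3*12 = -36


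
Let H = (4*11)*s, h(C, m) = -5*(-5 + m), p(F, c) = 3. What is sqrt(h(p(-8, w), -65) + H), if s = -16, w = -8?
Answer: I*sqrt(354) ≈ 18.815*I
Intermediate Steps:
h(C, m) = 25 - 5*m
H = -704 (H = (4*11)*(-16) = 44*(-16) = -704)
sqrt(h(p(-8, w), -65) + H) = sqrt((25 - 5*(-65)) - 704) = sqrt((25 + 325) - 704) = sqrt(350 - 704) = sqrt(-354) = I*sqrt(354)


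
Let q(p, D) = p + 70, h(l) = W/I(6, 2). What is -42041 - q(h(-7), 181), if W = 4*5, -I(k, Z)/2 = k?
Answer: -126328/3 ≈ -42109.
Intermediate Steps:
I(k, Z) = -2*k
W = 20
h(l) = -5/3 (h(l) = 20/((-2*6)) = 20/(-12) = 20*(-1/12) = -5/3)
q(p, D) = 70 + p
-42041 - q(h(-7), 181) = -42041 - (70 - 5/3) = -42041 - 1*205/3 = -42041 - 205/3 = -126328/3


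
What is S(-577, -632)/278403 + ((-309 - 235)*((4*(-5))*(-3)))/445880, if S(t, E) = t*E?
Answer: 3837732760/3103358241 ≈ 1.2366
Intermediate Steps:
S(t, E) = E*t
S(-577, -632)/278403 + ((-309 - 235)*((4*(-5))*(-3)))/445880 = -632*(-577)/278403 + ((-309 - 235)*((4*(-5))*(-3)))/445880 = 364664*(1/278403) - (-10880)*(-3)*(1/445880) = 364664/278403 - 544*60*(1/445880) = 364664/278403 - 32640*1/445880 = 364664/278403 - 816/11147 = 3837732760/3103358241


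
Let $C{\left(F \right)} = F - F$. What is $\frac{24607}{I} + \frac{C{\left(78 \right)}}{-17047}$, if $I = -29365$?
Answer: $- \frac{24607}{29365} \approx -0.83797$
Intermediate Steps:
$C{\left(F \right)} = 0$
$\frac{24607}{I} + \frac{C{\left(78 \right)}}{-17047} = \frac{24607}{-29365} + \frac{0}{-17047} = 24607 \left(- \frac{1}{29365}\right) + 0 \left(- \frac{1}{17047}\right) = - \frac{24607}{29365} + 0 = - \frac{24607}{29365}$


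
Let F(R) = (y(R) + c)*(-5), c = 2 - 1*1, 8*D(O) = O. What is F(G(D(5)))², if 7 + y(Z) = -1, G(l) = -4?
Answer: 1225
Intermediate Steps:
D(O) = O/8
c = 1 (c = 2 - 1 = 1)
y(Z) = -8 (y(Z) = -7 - 1 = -8)
F(R) = 35 (F(R) = (-8 + 1)*(-5) = -7*(-5) = 35)
F(G(D(5)))² = 35² = 1225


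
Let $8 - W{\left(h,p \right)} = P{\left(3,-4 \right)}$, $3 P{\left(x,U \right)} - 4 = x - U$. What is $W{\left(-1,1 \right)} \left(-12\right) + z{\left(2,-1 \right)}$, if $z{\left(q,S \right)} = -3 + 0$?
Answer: $-55$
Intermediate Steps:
$z{\left(q,S \right)} = -3$
$P{\left(x,U \right)} = \frac{4}{3} - \frac{U}{3} + \frac{x}{3}$ ($P{\left(x,U \right)} = \frac{4}{3} + \frac{x - U}{3} = \frac{4}{3} - \left(- \frac{x}{3} + \frac{U}{3}\right) = \frac{4}{3} - \frac{U}{3} + \frac{x}{3}$)
$W{\left(h,p \right)} = \frac{13}{3}$ ($W{\left(h,p \right)} = 8 - \left(\frac{4}{3} - - \frac{4}{3} + \frac{1}{3} \cdot 3\right) = 8 - \left(\frac{4}{3} + \frac{4}{3} + 1\right) = 8 - \frac{11}{3} = \frac{13}{3}$)
$W{\left(-1,1 \right)} \left(-12\right) + z{\left(2,-1 \right)} = \frac{13}{3} \left(-12\right) - 3 = -52 - 3 = -55$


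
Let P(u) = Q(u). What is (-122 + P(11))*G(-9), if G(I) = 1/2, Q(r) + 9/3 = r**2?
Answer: -2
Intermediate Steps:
Q(r) = -3 + r**2
P(u) = -3 + u**2
G(I) = 1/2
(-122 + P(11))*G(-9) = (-122 + (-3 + 11**2))*(1/2) = (-122 + (-3 + 121))*(1/2) = (-122 + 118)*(1/2) = -4*1/2 = -2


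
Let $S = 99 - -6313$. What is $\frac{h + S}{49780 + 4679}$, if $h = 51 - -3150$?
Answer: $\frac{9613}{54459} \approx 0.17652$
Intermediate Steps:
$S = 6412$ ($S = 99 + 6313 = 6412$)
$h = 3201$ ($h = 51 + 3150 = 3201$)
$\frac{h + S}{49780 + 4679} = \frac{3201 + 6412}{49780 + 4679} = \frac{9613}{54459}$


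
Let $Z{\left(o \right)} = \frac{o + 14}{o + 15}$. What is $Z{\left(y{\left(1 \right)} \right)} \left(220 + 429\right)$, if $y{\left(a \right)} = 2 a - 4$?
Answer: $\frac{7788}{13} \approx 599.08$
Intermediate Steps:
$y{\left(a \right)} = -4 + 2 a$
$Z{\left(o \right)} = \frac{14 + o}{15 + o}$
$Z{\left(y{\left(1 \right)} \right)} \left(220 + 429\right) = \frac{14 + \left(-4 + 2 \cdot 1\right)}{15 + \left(-4 + 2 \cdot 1\right)} \left(220 + 429\right) = \frac{14 + \left(-4 + 2\right)}{15 + \left(-4 + 2\right)} 649 = \frac{14 - 2}{15 - 2} \cdot 649 = \frac{1}{13} \cdot 12 \cdot 649 = \frac{12}{13} \cdot 649 = \frac{7788}{13}$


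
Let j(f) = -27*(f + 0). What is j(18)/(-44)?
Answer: 243/22 ≈ 11.045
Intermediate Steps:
j(f) = -27*f
j(18)/(-44) = (-27*18)/(-44) = -1/44*(-486) = 243/22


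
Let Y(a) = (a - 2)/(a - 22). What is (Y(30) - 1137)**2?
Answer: 5139289/4 ≈ 1.2848e+6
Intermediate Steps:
Y(a) = (-2 + a)/(-22 + a)
(Y(30) - 1137)**2 = ((-2 + 30)/(-22 + 30) - 1137)**2 = (28/8 - 1137)**2 = ((1/8)*28 - 1137)**2 = (7/2 - 1137)**2 = (-2267/2)**2 = 5139289/4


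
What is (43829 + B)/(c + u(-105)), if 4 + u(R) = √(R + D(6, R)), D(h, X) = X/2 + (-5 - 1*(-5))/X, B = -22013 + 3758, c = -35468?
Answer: -604773952/838841961 - 25574*I*√70/838841961 ≈ -0.72096 - 0.00025507*I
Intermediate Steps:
B = -18255
D(h, X) = X/2 (D(h, X) = X*(½) + (-5 + 5)/X = X/2 + 0/X = X/2 + 0 = X/2)
u(R) = -4 + √6*√R/2 (u(R) = -4 + √(R + R/2) = -4 + √(3*R/2) = -4 + √6*√R/2)
(43829 + B)/(c + u(-105)) = (43829 - 18255)/(-35468 + (-4 + √6*√(-105)/2)) = 25574/(-35468 + (-4 + √6*(I*√105)/2)) = 25574/(-35468 + (-4 + 3*I*√70/2)) = 25574/(-35472 + 3*I*√70/2)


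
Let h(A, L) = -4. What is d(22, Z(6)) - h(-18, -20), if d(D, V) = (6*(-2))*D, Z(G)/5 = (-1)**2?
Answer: -260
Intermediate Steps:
Z(G) = 5 (Z(G) = 5*(-1)**2 = 5*1 = 5)
d(D, V) = -12*D
d(22, Z(6)) - h(-18, -20) = -12*22 - 1*(-4) = -264 + 4 = -260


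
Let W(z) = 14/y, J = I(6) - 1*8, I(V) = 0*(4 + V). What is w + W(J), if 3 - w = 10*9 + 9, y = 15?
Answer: -1426/15 ≈ -95.067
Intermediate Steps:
I(V) = 0
J = -8 (J = 0 - 1*8 = 0 - 8 = -8)
W(z) = 14/15
w = -96 (w = 3 - (10*9 + 9) = 3 - (90 + 9) = 3 - 1*99 = 3 - 99 = -96)
w + W(J) = -96 + 14/15 = -1426/15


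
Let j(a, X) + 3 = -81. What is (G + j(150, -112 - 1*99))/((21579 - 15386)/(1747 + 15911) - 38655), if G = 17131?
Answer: -301015926/682563797 ≈ -0.44101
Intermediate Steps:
j(a, X) = -84 (j(a, X) = -3 - 81 = -84)
(G + j(150, -112 - 1*99))/((21579 - 15386)/(1747 + 15911) - 38655) = (17131 - 84)/((21579 - 15386)/(1747 + 15911) - 38655) = 17047/(6193/17658 - 38655) = 17047/(-682563797/17658) = 17047*(-17658/682563797) = -301015926/682563797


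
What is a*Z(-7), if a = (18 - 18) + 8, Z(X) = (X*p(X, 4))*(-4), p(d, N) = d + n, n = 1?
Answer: -1344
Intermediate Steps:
p(d, N) = 1 + d (p(d, N) = d + 1 = 1 + d)
Z(X) = -4*X*(1 + X) (Z(X) = (X*(1 + X))*(-4) = -4*X*(1 + X))
a = 8 (a = 0 + 8 = 8)
a*Z(-7) = 8*(-4*(-7)*(1 - 7)) = 8*(-4*(-7)*(-6)) = 8*(-168) = -1344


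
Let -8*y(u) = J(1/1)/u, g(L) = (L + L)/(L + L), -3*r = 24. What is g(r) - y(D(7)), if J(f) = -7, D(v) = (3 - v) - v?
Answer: 95/88 ≈ 1.0795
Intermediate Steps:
D(v) = 3 - 2*v
r = -8 (r = -1/3*24 = -8)
g(L) = 1 (g(L) = (2*L)/((2*L)) = (2*L)*(1/(2*L)) = 1)
y(u) = 7/(8*u) (y(u) = -(-7)/(8*u) = 7/(8*u))
g(r) - y(D(7)) = 1 - 7/(8*(3 - 2*7)) = 1 - 7/(8*(3 - 14)) = 1 - 7/(8*(-11)) = 1 - 7*(-1)/(8*11) = 1 - 1*(-7/88) = 1 + 7/88 = 95/88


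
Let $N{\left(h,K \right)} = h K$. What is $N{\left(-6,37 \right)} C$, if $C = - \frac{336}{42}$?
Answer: $1776$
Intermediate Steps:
$N{\left(h,K \right)} = K h$
$C = -8$ ($C = \left(-336\right) \frac{1}{42} = -8$)
$N{\left(-6,37 \right)} C = 37 \left(-6\right) \left(-8\right) = \left(-222\right) \left(-8\right) = 1776$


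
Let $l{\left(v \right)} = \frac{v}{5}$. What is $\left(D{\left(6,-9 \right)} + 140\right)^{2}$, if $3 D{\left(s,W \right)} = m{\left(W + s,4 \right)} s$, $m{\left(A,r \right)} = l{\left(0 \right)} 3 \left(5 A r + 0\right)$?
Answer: $19600$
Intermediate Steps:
$l{\left(v \right)} = \frac{v}{5}$ ($l{\left(v \right)} = v \frac{1}{5} = \frac{v}{5}$)
$m{\left(A,r \right)} = 0$ ($m{\left(A,r \right)} = \frac{1}{5} \cdot 0 \cdot 3 \left(5 A r + 0\right) = 0 \cdot 3 \left(5 A r + 0\right) = 0 \cdot 5 A r = 0$)
$D{\left(s,W \right)} = 0$ ($D{\left(s,W \right)} = \frac{0 s}{3} = \frac{1}{3} \cdot 0 = 0$)
$\left(D{\left(6,-9 \right)} + 140\right)^{2} = \left(0 + 140\right)^{2} = 140^{2} = 19600$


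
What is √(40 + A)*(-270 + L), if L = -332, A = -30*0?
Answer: -1204*√10 ≈ -3807.4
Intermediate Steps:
A = 0
√(40 + A)*(-270 + L) = √(40 + 0)*(-270 - 332) = √40*(-602) = (2*√10)*(-602) = -1204*√10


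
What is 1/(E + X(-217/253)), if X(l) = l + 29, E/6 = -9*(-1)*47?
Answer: 253/649234 ≈ 0.00038969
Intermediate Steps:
E = 2538 (E = 6*(-9*(-1)*47) = 6*(9*47) = 6*423 = 2538)
X(l) = 29 + l
1/(E + X(-217/253)) = 1/(2538 + (29 - 217/253)) = 1/(2538 + 7120/253) = 1/(649234/253) = 253/649234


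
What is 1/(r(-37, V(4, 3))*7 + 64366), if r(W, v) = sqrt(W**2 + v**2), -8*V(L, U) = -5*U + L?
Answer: 4119424/265146546071 - 56*sqrt(87737)/265146546071 ≈ 1.5474e-5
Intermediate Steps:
V(L, U) = -L/8 + 5*U/8 (V(L, U) = -(-5*U + L)/8 = -(L - 5*U)/8 = -L/8 + 5*U/8)
1/(r(-37, V(4, 3))*7 + 64366) = 1/(sqrt((-37)**2 + (-1/8*4 + (5/8)*3)**2)*7 + 64366) = 1/(sqrt(1369 + (-1/2 + 15/8)**2)*7 + 64366) = 1/(sqrt(1369 + (11/8)**2)*7 + 64366) = 1/(sqrt(1369 + 121/64)*7 + 64366) = 1/(sqrt(87737/64)*7 + 64366) = 1/((sqrt(87737)/8)*7 + 64366) = 1/(7*sqrt(87737)/8 + 64366) = 1/(64366 + 7*sqrt(87737)/8)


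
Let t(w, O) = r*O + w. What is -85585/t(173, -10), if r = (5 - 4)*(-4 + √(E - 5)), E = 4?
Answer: -18229605/45469 - 855850*I/45469 ≈ -400.92 - 18.823*I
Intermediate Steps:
r = -4 + I (r = (5 - 4)*(-4 + √(4 - 5)) = 1*(-4 + √(-1)) = 1*(-4 + I) = -4 + I ≈ -4.0 + 1.0*I)
t(w, O) = w + O*(-4 + I) (t(w, O) = (-4 + I)*O + w = O*(-4 + I) + w = w + O*(-4 + I))
-85585/t(173, -10) = -85585/(173 - 1*(-10)*(4 - I)) = -85585/(173 + (40 - 10*I)) = -85585*(213 + 10*I)/45469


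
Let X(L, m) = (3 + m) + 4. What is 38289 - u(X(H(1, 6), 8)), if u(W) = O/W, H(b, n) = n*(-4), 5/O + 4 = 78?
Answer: 8500157/222 ≈ 38289.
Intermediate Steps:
O = 5/74 (O = 5/(-4 + 78) = 5/74 ≈ 0.067568)
H(b, n) = -4*n
X(L, m) = 7 + m
u(W) = 5/(74*W)
38289 - u(X(H(1, 6), 8)) = 38289 - 5/(74*(7 + 8)) = 38289 - 5/(74*15) = 38289 - 1*1/222 = 38289 - 1/222 = 8500157/222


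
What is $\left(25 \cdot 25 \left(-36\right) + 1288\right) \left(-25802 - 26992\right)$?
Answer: $1119866328$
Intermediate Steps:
$\left(25 \cdot 25 \left(-36\right) + 1288\right) \left(-25802 - 26992\right) = \left(625 \left(-36\right) + 1288\right) \left(-52794\right) = \left(-22500 + 1288\right) \left(-52794\right) = \left(-21212\right) \left(-52794\right) = 1119866328$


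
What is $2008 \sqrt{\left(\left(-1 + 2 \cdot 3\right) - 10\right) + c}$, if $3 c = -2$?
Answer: $\frac{2008 i \sqrt{51}}{3} \approx 4780.0 i$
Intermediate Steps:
$c = - \frac{2}{3}$ ($c = \frac{1}{3} \left(-2\right) = - \frac{2}{3} \approx -0.66667$)
$2008 \sqrt{\left(\left(-1 + 2 \cdot 3\right) - 10\right) + c} = 2008 \sqrt{\left(\left(-1 + 2 \cdot 3\right) - 10\right) - \frac{2}{3}} = 2008 \sqrt{\left(\left(-1 + 6\right) - 10\right) - \frac{2}{3}} = 2008 \sqrt{\left(5 - 10\right) - \frac{2}{3}} = 2008 \sqrt{-5 - \frac{2}{3}} = 2008 \sqrt{- \frac{17}{3}} = 2008 \frac{i \sqrt{51}}{3} = \frac{2008 i \sqrt{51}}{3}$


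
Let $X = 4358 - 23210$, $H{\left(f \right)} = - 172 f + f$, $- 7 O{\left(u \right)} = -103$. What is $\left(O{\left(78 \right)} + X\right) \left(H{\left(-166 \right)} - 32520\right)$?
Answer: $\frac{545113374}{7} \approx 7.7873 \cdot 10^{7}$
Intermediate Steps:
$O{\left(u \right)} = \frac{103}{7}$ ($O{\left(u \right)} = \left(- \frac{1}{7}\right) \left(-103\right) = \frac{103}{7}$)
$H{\left(f \right)} = - 171 f$
$X = -18852$ ($X = 4358 - 23210 = -18852$)
$\left(O{\left(78 \right)} + X\right) \left(H{\left(-166 \right)} - 32520\right) = \left(\frac{103}{7} - 18852\right) \left(\left(-171\right) \left(-166\right) - 32520\right) = - \frac{131861 \left(28386 - 32520\right)}{7} = \left(- \frac{131861}{7}\right) \left(-4134\right) = \frac{545113374}{7}$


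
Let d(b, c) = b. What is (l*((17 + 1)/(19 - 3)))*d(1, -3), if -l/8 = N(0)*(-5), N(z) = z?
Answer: 0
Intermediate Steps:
l = 0 (l = -0*(-5) = -8*0 = 0)
(l*((17 + 1)/(19 - 3)))*d(1, -3) = (0*((17 + 1)/(19 - 3)))*1 = (0*(18/16))*1 = (0*(18*(1/16)))*1 = (0*(9/8))*1 = 0*1 = 0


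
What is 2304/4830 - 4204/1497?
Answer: -2809372/1205085 ≈ -2.3313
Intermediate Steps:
2304/4830 - 4204/1497 = 2304*(1/4830) - 4204*1/1497 = 384/805 - 4204/1497 = -2809372/1205085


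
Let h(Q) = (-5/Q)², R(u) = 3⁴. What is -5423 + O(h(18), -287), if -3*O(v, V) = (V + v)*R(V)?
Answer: 27887/12 ≈ 2323.9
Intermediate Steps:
R(u) = 81
h(Q) = 25/Q²
O(v, V) = -27*V - 27*v (O(v, V) = -(V + v)*81/3 = -(81*V + 81*v)/3 = -27*V - 27*v)
-5423 + O(h(18), -287) = -5423 + (-27*(-287) - 675/18²) = -5423 + (7749 - 675/324) = -5423 + (7749 - 27*25/324) = -5423 + (7749 - 25/12) = -5423 + 92963/12 = 27887/12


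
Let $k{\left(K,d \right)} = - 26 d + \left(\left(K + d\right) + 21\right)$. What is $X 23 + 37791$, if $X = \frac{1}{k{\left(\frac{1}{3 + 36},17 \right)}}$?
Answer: $\frac{25886796}{685} \approx 37791.0$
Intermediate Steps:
$k{\left(K,d \right)} = 21 + K - 25 d$ ($k{\left(K,d \right)} = - 26 d + \left(21 + K + d\right) = 21 + K - 25 d$)
$X = - \frac{39}{15755}$ ($X = \frac{1}{21 + \frac{1}{3 + 36} - 425} = \frac{1}{21 + \frac{1}{39} - 425} = \frac{1}{- \frac{15755}{39}} = - \frac{39}{15755} \approx -0.0024754$)
$X 23 + 37791 = \left(- \frac{39}{15755}\right) 23 + 37791 = - \frac{39}{685} + 37791 = \frac{25886796}{685}$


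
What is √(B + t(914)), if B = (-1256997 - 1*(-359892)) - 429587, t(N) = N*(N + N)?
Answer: 10*√3441 ≈ 586.60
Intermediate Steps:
t(N) = 2*N² (t(N) = N*(2*N) = 2*N²)
B = -1326692 (B = (-1256997 + 359892) - 429587 = -897105 - 429587 = -1326692)
√(B + t(914)) = √(-1326692 + 2*914²) = √(-1326692 + 2*835396) = √(-1326692 + 1670792) = √344100 = 10*√3441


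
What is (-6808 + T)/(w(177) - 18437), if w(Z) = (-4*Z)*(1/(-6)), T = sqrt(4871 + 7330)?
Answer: 6808/18319 - sqrt(249)/2617 ≈ 0.36561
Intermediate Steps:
T = 7*sqrt(249) (T = sqrt(12201) = 7*sqrt(249) ≈ 110.46)
w(Z) = 2*Z/3 (w(Z) = (-4*Z)*(1*(-1/6)) = -4*Z*(-1/6) = 2*Z/3)
(-6808 + T)/(w(177) - 18437) = (-6808 + 7*sqrt(249))/((2/3)*177 - 18437) = (-6808 + 7*sqrt(249))/(118 - 18437) = (-6808 + 7*sqrt(249))/(-18319) = (-6808 + 7*sqrt(249))*(-1/18319) = 6808/18319 - sqrt(249)/2617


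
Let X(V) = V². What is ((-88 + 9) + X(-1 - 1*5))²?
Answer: 1849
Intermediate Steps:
((-88 + 9) + X(-1 - 1*5))² = ((-88 + 9) + (-1 - 1*5)²)² = (-79 + (-1 - 5)²)² = (-79 + (-6)²)² = (-79 + 36)² = (-43)² = 1849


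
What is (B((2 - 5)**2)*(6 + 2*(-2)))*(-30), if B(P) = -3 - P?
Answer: 720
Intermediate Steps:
(B((2 - 5)**2)*(6 + 2*(-2)))*(-30) = ((-3 - (2 - 5)**2)*(6 + 2*(-2)))*(-30) = ((-3 - 1*(-3)**2)*(6 - 4))*(-30) = ((-3 - 1*9)*2)*(-30) = ((-3 - 9)*2)*(-30) = -12*2*(-30) = -24*(-30) = 720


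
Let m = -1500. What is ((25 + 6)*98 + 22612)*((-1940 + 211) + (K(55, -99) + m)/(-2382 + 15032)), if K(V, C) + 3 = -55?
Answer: -11221058304/253 ≈ -4.4352e+7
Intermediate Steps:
K(V, C) = -58 (K(V, C) = -3 - 55 = -58)
((25 + 6)*98 + 22612)*((-1940 + 211) + (K(55, -99) + m)/(-2382 + 15032)) = ((25 + 6)*98 + 22612)*((-1940 + 211) + (-58 - 1500)/(-2382 + 15032)) = (31*98 + 22612)*(-1729 - 1558/12650) = (3038 + 22612)*(-1729 - 1558*1/12650) = 25650*(-1729 - 779/6325) = 25650*(-10936704/6325) = -11221058304/253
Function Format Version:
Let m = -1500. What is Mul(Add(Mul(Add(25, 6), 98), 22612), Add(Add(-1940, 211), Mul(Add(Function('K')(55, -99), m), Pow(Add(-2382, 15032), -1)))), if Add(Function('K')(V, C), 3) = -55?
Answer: Rational(-11221058304, 253) ≈ -4.4352e+7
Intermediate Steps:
Function('K')(V, C) = -58 (Function('K')(V, C) = Add(-3, -55) = -58)
Mul(Add(Mul(Add(25, 6), 98), 22612), Add(Add(-1940, 211), Mul(Add(Function('K')(55, -99), m), Pow(Add(-2382, 15032), -1)))) = Mul(Add(Mul(Add(25, 6), 98), 22612), Add(Add(-1940, 211), Mul(Add(-58, -1500), Pow(Add(-2382, 15032), -1)))) = Mul(Add(Mul(31, 98), 22612), Add(-1729, Mul(-1558, Pow(12650, -1)))) = Mul(Add(3038, 22612), Add(-1729, Mul(-1558, Rational(1, 12650)))) = Mul(25650, Add(-1729, Rational(-779, 6325))) = Mul(25650, Rational(-10936704, 6325)) = Rational(-11221058304, 253)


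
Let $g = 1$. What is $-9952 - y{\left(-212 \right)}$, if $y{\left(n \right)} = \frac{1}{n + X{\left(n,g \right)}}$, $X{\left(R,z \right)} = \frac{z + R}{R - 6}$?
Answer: $- \frac{457841542}{46005} \approx -9952.0$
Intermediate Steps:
$X{\left(R,z \right)} = \frac{R + z}{-6 + R}$
$y{\left(n \right)} = \frac{1}{n + \frac{1 + n}{-6 + n}}$ ($y{\left(n \right)} = \frac{1}{n + \frac{n + 1}{-6 + n}} = \frac{1}{n + \frac{1 + n}{-6 + n}}$)
$-9952 - y{\left(-212 \right)} = -9952 - \frac{-6 - 212}{1 - 212 - 212 \left(-6 - 212\right)} = -9952 - \frac{1}{1 - 212 - -46216} \left(-218\right) = -9952 - \frac{1}{1 - 212 + 46216} \left(-218\right) = -9952 - \frac{1}{46005} \left(-218\right) = -9952 - - \frac{218}{46005} = -9952 + \frac{218}{46005} = - \frac{457841542}{46005}$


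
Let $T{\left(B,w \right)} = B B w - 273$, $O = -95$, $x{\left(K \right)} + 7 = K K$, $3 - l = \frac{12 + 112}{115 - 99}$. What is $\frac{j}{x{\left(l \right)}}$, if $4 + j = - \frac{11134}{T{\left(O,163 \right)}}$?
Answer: $- \frac{47154736}{183114849} \approx -0.25751$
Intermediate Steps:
$l = - \frac{19}{4}$ ($l = 3 - \frac{12 + 112}{115 - 99} = 3 - \frac{124}{16} = 3 - 124 \cdot \frac{1}{16} = 3 - \frac{31}{4} = - \frac{19}{4} \approx -4.75$)
$x{\left(K \right)} = -7 + K^{2}$ ($x{\left(K \right)} = -7 + K K = -7 + K^{2}$)
$T{\left(B,w \right)} = -273 + w B^{2}$ ($T{\left(B,w \right)} = B^{2} w - 273 = w B^{2} - 273 = -273 + w B^{2}$)
$j = - \frac{2947171}{735401}$ ($j = -4 - \frac{11134}{-273 + 163 \left(-95\right)^{2}} = -4 - \frac{11134}{-273 + 163 \cdot 9025} = -4 - \frac{11134}{-273 + 1471075} = -4 - \frac{11134}{1470802} = -4 - \frac{5567}{735401} = - \frac{2947171}{735401} \approx -4.0076$)
$\frac{j}{x{\left(l \right)}} = - \frac{2947171}{735401 \left(-7 + \left(- \frac{19}{4}\right)^{2}\right)} = - \frac{2947171}{735401 \left(-7 + \frac{361}{16}\right)} = - \frac{2947171}{735401 \cdot \frac{249}{16}} = \left(- \frac{2947171}{735401}\right) \frac{16}{249} = - \frac{47154736}{183114849}$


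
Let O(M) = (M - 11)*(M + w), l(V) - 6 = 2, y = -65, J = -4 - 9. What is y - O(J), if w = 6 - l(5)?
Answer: -425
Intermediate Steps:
J = -13
l(V) = 8 (l(V) = 6 + 2 = 8)
w = -2 (w = 6 - 1*8 = 6 - 8 = -2)
O(M) = (-11 + M)*(-2 + M) (O(M) = (M - 11)*(M - 2) = (-11 + M)*(-2 + M))
y - O(J) = -65 - (22 + (-13)**2 - 13*(-13)) = -65 - (22 + 169 + 169) = -65 - 1*360 = -65 - 360 = -425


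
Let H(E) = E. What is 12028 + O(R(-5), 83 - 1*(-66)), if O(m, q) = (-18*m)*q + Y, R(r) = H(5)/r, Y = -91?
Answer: 14619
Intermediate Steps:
R(r) = 5/r
O(m, q) = -91 - 18*m*q (O(m, q) = (-18*m)*q - 91 = -18*m*q - 91 = -91 - 18*m*q)
12028 + O(R(-5), 83 - 1*(-66)) = 12028 + (-91 - 18*5/(-5)*(83 - 1*(-66))) = 12028 + (-91 - 18*5*(-⅕)*(83 + 66)) = 12028 + (-91 - 18*(-1)*149) = 12028 + (-91 + 2682) = 12028 + 2591 = 14619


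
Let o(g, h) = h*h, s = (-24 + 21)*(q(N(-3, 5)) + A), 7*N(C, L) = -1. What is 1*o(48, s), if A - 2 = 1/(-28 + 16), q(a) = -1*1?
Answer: 121/16 ≈ 7.5625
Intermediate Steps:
N(C, L) = -⅐ (N(C, L) = (⅐)*(-1) = -⅐)
q(a) = -1
A = 23/12 (A = 2 + 1/(-28 + 16) = 2 + 1/(-12) = 2 - 1/12 = 23/12 ≈ 1.9167)
s = -11/4 (s = (-24 + 21)*(-1 + 23/12) = -3*11/12 = -11/4 ≈ -2.7500)
o(g, h) = h²
1*o(48, s) = 1*(-11/4)² = 1*(121/16) = 121/16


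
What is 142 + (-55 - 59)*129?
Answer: -14564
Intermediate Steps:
142 + (-55 - 59)*129 = 142 - 114*129 = 142 - 14706 = -14564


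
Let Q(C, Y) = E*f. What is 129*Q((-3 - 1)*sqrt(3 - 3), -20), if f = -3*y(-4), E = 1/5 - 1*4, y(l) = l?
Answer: -29412/5 ≈ -5882.4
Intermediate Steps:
E = -19/5 (E = 1/5 - 4 = -19/5 ≈ -3.8000)
f = 12 (f = -3*(-4) = 12)
Q(C, Y) = -228/5 (Q(C, Y) = -19/5*12 = -228/5)
129*Q((-3 - 1)*sqrt(3 - 3), -20) = 129*(-228/5) = -29412/5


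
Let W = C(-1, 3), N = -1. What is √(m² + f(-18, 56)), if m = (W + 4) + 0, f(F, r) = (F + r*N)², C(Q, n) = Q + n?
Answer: 2*√1378 ≈ 74.243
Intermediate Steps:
W = 2 (W = -1 + 3 = 2)
f(F, r) = (F - r)² (f(F, r) = (F + r*(-1))² = (F - r)²)
m = 6 (m = (2 + 4) + 0 = 6 + 0 = 6)
√(m² + f(-18, 56)) = √(6² + (-18 - 1*56)²) = √(36 + (-18 - 56)²) = √(36 + (-74)²) = √(36 + 5476) = √5512 = 2*√1378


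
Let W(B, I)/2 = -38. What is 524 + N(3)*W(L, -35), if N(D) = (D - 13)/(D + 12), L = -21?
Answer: 1724/3 ≈ 574.67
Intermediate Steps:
W(B, I) = -76 (W(B, I) = 2*(-38) = -76)
N(D) = (-13 + D)/(12 + D)
524 + N(3)*W(L, -35) = 524 + ((-13 + 3)/(12 + 3))*(-76) = 524 + (-10/15)*(-76) = 524 + ((1/15)*(-10))*(-76) = 524 - ⅔*(-76) = 524 + 152/3 = 1724/3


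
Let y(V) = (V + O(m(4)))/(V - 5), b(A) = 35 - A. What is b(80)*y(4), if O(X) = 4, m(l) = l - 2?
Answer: 360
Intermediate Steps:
m(l) = -2 + l
y(V) = (4 + V)/(-5 + V) (y(V) = (V + 4)/(V - 5) = (4 + V)/(-5 + V))
b(80)*y(4) = (35 - 1*80)*((4 + 4)/(-5 + 4)) = (35 - 80)*(8/(-1)) = -(-45)*8 = -45*(-8) = 360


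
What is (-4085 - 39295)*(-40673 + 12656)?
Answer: 1215377460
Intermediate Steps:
(-4085 - 39295)*(-40673 + 12656) = -43380*(-28017) = 1215377460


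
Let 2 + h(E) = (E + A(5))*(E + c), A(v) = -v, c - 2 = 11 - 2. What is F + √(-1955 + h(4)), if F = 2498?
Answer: 2498 + 2*I*√493 ≈ 2498.0 + 44.407*I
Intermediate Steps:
c = 11 (c = 2 + (11 - 2) = 2 + 9 = 11)
h(E) = -2 + (-5 + E)*(11 + E) (h(E) = -2 + (E - 1*5)*(E + 11) = -2 + (E - 5)*(11 + E) = -2 + (-5 + E)*(11 + E))
F + √(-1955 + h(4)) = 2498 + √(-1955 + (-57 + 4² + 6*4)) = 2498 + √(-1955 + (-57 + 16 + 24)) = 2498 + √(-1955 - 17) = 2498 + √(-1972) = 2498 + 2*I*√493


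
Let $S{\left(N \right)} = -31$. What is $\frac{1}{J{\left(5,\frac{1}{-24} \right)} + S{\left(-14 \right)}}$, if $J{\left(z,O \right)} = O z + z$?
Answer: $- \frac{24}{629} \approx -0.038156$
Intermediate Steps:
$J{\left(z,O \right)} = z + O z$
$\frac{1}{J{\left(5,\frac{1}{-24} \right)} + S{\left(-14 \right)}} = \frac{1}{5 \left(1 + \frac{1}{-24}\right) - 31} = \frac{1}{5 \left(1 - \frac{1}{24}\right) - 31} = \frac{1}{5 \cdot \frac{23}{24} - 31} = \frac{1}{\frac{115}{24} - 31} = \frac{1}{- \frac{629}{24}} = - \frac{24}{629}$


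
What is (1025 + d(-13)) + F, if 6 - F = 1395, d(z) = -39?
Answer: -403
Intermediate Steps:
F = -1389 (F = 6 - 1*1395 = 6 - 1395 = -1389)
(1025 + d(-13)) + F = (1025 - 39) - 1389 = 986 - 1389 = -403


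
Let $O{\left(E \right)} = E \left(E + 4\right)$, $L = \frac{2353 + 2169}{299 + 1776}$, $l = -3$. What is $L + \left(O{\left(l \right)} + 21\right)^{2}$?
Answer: $\frac{676822}{2075} \approx 326.18$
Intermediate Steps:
$L = \frac{4522}{2075} \approx 2.1793$
$O{\left(E \right)} = E \left(4 + E\right)$
$L + \left(O{\left(l \right)} + 21\right)^{2} = \frac{4522}{2075} + \left(- 3 \left(4 - 3\right) + 21\right)^{2} = \frac{4522}{2075} + \left(\left(-3\right) 1 + 21\right)^{2} = \frac{4522}{2075} + \left(-3 + 21\right)^{2} = \frac{4522}{2075} + 18^{2} = \frac{4522}{2075} + 324 = \frac{676822}{2075}$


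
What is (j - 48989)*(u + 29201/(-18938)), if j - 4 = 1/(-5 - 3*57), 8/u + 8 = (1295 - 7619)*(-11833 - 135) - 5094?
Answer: 9526375460598980193/126124933188320 ≈ 75531.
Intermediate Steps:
u = 4/37840265 (u = 8/(-8 + ((1295 - 7619)*(-11833 - 135) - 5094)) = 8/(-8 + (-6324*(-11968) - 5094)) = 8/(-8 + (75685632 - 5094)) = 8/(-8 + 75680538) = 8/75680530 = 8*(1/75680530) = 4/37840265 ≈ 1.0571e-7)
j = 703/176 (j = 4 + 1/(-5 - 3*57) = 4 + 1/(-5 - 171) = 4 + 1/(-176) = 4 - 1/176 = 703/176 ≈ 3.9943)
(j - 48989)*(u + 29201/(-18938)) = (703/176 - 48989)*(4/37840265 + 29201/(-18938)) = -8621361*(4/37840265 + 29201*(-1/18938))/176 = -8621361*(4/37840265 - 29201/18938)/176 = -8621361/176*(-1104973502513/716618938570) = 9526375460598980193/126124933188320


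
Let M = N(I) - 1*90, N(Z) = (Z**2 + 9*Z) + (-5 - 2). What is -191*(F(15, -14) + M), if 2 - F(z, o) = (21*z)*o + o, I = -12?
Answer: -833715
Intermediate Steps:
F(z, o) = 2 - o - 21*o*z (F(z, o) = 2 - ((21*z)*o + o) = 2 - (21*o*z + o) = 2 - (o + 21*o*z) = 2 + (-o - 21*o*z) = 2 - o - 21*o*z)
N(Z) = -7 + Z**2 + 9*Z (N(Z) = (Z**2 + 9*Z) - 7 = -7 + Z**2 + 9*Z)
M = -61 (M = (-7 + (-12)**2 + 9*(-12)) - 1*90 = (-7 + 144 - 108) - 90 = 29 - 90 = -61)
-191*(F(15, -14) + M) = -191*((2 - 1*(-14) - 21*(-14)*15) - 61) = -191*((2 + 14 + 4410) - 61) = -191*(4426 - 61) = -191*4365 = -833715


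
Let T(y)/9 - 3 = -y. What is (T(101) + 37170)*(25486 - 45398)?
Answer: -722566656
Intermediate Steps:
T(y) = 27 - 9*y (T(y) = 27 + 9*(-y) = 27 - 9*y)
(T(101) + 37170)*(25486 - 45398) = ((27 - 9*101) + 37170)*(25486 - 45398) = ((27 - 909) + 37170)*(-19912) = (-882 + 37170)*(-19912) = 36288*(-19912) = -722566656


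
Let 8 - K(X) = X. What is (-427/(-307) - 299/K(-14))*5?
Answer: -411995/6754 ≈ -61.000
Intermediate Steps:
K(X) = 8 - X
(-427/(-307) - 299/K(-14))*5 = (-427/(-307) - 299/(8 - 1*(-14)))*5 = (-427*(-1/307) - 299/(8 + 14))*5 = (427/307 - 299/22)*5 = -82399/6754*5 = -411995/6754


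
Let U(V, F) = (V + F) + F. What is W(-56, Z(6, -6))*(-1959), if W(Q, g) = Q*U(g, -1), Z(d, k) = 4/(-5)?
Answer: -1535856/5 ≈ -3.0717e+5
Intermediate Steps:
U(V, F) = V + 2*F (U(V, F) = (F + V) + F = V + 2*F)
Z(d, k) = -4/5 (Z(d, k) = 4*(-1/5) = -4/5)
W(Q, g) = Q*(-2 + g) (W(Q, g) = Q*(g + 2*(-1)) = Q*(g - 2) = Q*(-2 + g))
W(-56, Z(6, -6))*(-1959) = -56*(-2 - 4/5)*(-1959) = -56*(-14/5)*(-1959) = (784/5)*(-1959) = -1535856/5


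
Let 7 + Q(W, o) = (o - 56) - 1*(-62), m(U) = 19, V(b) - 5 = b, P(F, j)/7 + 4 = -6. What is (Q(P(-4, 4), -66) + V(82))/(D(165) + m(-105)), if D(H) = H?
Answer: 5/46 ≈ 0.10870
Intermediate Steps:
P(F, j) = -70 (P(F, j) = -28 + 7*(-6) = -28 - 42 = -70)
V(b) = 5 + b
Q(W, o) = -1 + o (Q(W, o) = -7 + ((o - 56) - 1*(-62)) = -7 + ((-56 + o) + 62) = -7 + (6 + o) = -1 + o)
(Q(P(-4, 4), -66) + V(82))/(D(165) + m(-105)) = ((-1 - 66) + (5 + 82))/(165 + 19) = (-67 + 87)/184 = 20*(1/184) = 5/46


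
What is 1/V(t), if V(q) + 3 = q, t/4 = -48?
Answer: -1/195 ≈ -0.0051282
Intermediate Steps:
t = -192 (t = 4*(-48) = -192)
V(q) = -3 + q
1/V(t) = 1/(-3 - 192) = 1/(-195) = -1/195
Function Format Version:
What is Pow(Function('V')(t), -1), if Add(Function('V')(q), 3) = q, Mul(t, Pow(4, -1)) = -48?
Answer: Rational(-1, 195) ≈ -0.0051282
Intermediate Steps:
t = -192 (t = Mul(4, -48) = -192)
Function('V')(q) = Add(-3, q)
Pow(Function('V')(t), -1) = Pow(Add(-3, -192), -1) = Pow(-195, -1) = Rational(-1, 195)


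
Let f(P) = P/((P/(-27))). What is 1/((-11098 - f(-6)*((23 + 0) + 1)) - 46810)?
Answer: -1/57260 ≈ -1.7464e-5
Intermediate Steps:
f(P) = -27 (f(P) = P/((P*(-1/27))) = P/((-P/27)) = P*(-27/P) = -27)
1/((-11098 - f(-6)*((23 + 0) + 1)) - 46810) = 1/((-11098 - (-27)*((23 + 0) + 1)) - 46810) = 1/((-11098 - (-27)*(23 + 1)) - 46810) = 1/((-11098 - (-27)*24) - 46810) = 1/((-11098 - 1*(-648)) - 46810) = 1/((-11098 + 648) - 46810) = 1/(-10450 - 46810) = 1/(-57260) = -1/57260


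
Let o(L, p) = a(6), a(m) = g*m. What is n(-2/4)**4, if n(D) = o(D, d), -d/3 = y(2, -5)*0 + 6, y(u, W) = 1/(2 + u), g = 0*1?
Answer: 0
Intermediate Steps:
g = 0
a(m) = 0 (a(m) = 0*m = 0)
d = -18 (d = -3*(0/(2 + 2) + 6) = -3*(0/4 + 6) = -3*((1/4)*0 + 6) = -3*(0 + 6) = -3*6 = -18)
o(L, p) = 0
n(D) = 0
n(-2/4)**4 = 0**4 = 0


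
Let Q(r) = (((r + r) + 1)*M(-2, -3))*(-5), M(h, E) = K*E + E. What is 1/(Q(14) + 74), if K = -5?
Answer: -1/1666 ≈ -0.00060024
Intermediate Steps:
M(h, E) = -4*E (M(h, E) = -5*E + E = -4*E)
Q(r) = -60 - 120*r (Q(r) = (((r + r) + 1)*(-4*(-3)))*(-5) = ((2*r + 1)*12)*(-5) = ((1 + 2*r)*12)*(-5) = (12 + 24*r)*(-5) = -60 - 120*r)
1/(Q(14) + 74) = 1/((-60 - 120*14) + 74) = 1/((-60 - 1680) + 74) = 1/(-1740 + 74) = 1/(-1666) = -1/1666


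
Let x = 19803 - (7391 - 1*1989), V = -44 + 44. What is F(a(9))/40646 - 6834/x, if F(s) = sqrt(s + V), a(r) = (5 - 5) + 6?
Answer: -6834/14401 + sqrt(6)/40646 ≈ -0.47449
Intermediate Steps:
V = 0
a(r) = 6 (a(r) = 0 + 6 = 6)
F(s) = sqrt(s) (F(s) = sqrt(s + 0) = sqrt(s))
x = 14401 (x = 19803 - (7391 - 1989) = 19803 - 1*5402 = 19803 - 5402 = 14401)
F(a(9))/40646 - 6834/x = sqrt(6)/40646 - 6834/14401 = -6834/14401 + sqrt(6)/40646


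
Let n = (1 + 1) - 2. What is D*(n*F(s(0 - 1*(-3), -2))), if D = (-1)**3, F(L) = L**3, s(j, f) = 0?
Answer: 0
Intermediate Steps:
n = 0 (n = 2 - 2 = 0)
D = -1
D*(n*F(s(0 - 1*(-3), -2))) = -0*0**3 = -0*0 = -1*0 = 0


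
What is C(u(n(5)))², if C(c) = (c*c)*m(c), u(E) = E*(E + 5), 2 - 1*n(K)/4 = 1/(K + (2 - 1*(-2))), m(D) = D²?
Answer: 12153429596668089557540048797696/1853020188851841 ≈ 6.5587e+15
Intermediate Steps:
n(K) = 8 - 4/(4 + K) (n(K) = 8 - 4/(K + (2 - 1*(-2))) = 8 - 4/(K + (2 + 2)) = 8 - 4/(K + 4) = 8 - 4/(4 + K))
u(E) = E*(5 + E)
C(c) = c⁴ (C(c) = (c*c)*c² = c²*c² = c⁴)
C(u(n(5)))² = (((4*(7 + 2*5)/(4 + 5))*(5 + 4*(7 + 2*5)/(4 + 5)))⁴)² = (((4*(7 + 10)/9)*(5 + 4*(7 + 10)/9))⁴)² = (((4*(⅑)*17)*(5 + 4*(⅑)*17))⁴)² = ((68*(5 + 68/9)/9)⁴)² = (((68/9)*(113/9))⁴)² = ((7684/81)⁴)² = (3486176931348736/43046721)² = 12153429596668089557540048797696/1853020188851841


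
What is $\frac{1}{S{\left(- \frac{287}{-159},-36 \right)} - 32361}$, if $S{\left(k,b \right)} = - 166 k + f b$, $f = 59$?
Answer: $- \frac{159}{5530757} \approx -2.8748 \cdot 10^{-5}$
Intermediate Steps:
$S{\left(k,b \right)} = - 166 k + 59 b$
$\frac{1}{S{\left(- \frac{287}{-159},-36 \right)} - 32361} = \frac{1}{\left(- 166 \left(- \frac{287}{-159}\right) + 59 \left(-36\right)\right) - 32361} = \frac{1}{\left(- 166 \left(\left(-287\right) \left(- \frac{1}{159}\right)\right) - 2124\right) - 32361} = \frac{1}{\left(\left(-166\right) \frac{287}{159} - 2124\right) - 32361} = \frac{1}{\left(- \frac{47642}{159} - 2124\right) - 32361} = \frac{1}{- \frac{385358}{159} - 32361} = \frac{1}{- \frac{5530757}{159}} = - \frac{159}{5530757}$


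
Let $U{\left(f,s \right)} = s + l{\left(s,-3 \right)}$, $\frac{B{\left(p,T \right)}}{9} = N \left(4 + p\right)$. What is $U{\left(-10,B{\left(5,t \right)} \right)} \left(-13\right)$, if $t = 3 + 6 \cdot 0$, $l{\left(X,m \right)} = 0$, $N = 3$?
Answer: $-3159$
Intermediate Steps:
$t = 3$ ($t = 3 + 0 = 3$)
$B{\left(p,T \right)} = 108 + 27 p$ ($B{\left(p,T \right)} = 9 \cdot 3 \left(4 + p\right) = 9 \left(12 + 3 p\right) = 108 + 27 p$)
$U{\left(f,s \right)} = s$ ($U{\left(f,s \right)} = s + 0 = s$)
$U{\left(-10,B{\left(5,t \right)} \right)} \left(-13\right) = \left(108 + 27 \cdot 5\right) \left(-13\right) = \left(108 + 135\right) \left(-13\right) = 243 \left(-13\right) = -3159$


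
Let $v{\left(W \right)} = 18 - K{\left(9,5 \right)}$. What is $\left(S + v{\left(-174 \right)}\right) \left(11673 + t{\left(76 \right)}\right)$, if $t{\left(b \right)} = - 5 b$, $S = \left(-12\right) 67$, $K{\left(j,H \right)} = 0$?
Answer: $-8876298$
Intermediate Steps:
$S = -804$
$v{\left(W \right)} = 18$ ($v{\left(W \right)} = 18 - 0 = 18 + 0 = 18$)
$\left(S + v{\left(-174 \right)}\right) \left(11673 + t{\left(76 \right)}\right) = \left(-804 + 18\right) \left(11673 - 380\right) = - 786 \left(11673 - 380\right) = \left(-786\right) 11293 = -8876298$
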